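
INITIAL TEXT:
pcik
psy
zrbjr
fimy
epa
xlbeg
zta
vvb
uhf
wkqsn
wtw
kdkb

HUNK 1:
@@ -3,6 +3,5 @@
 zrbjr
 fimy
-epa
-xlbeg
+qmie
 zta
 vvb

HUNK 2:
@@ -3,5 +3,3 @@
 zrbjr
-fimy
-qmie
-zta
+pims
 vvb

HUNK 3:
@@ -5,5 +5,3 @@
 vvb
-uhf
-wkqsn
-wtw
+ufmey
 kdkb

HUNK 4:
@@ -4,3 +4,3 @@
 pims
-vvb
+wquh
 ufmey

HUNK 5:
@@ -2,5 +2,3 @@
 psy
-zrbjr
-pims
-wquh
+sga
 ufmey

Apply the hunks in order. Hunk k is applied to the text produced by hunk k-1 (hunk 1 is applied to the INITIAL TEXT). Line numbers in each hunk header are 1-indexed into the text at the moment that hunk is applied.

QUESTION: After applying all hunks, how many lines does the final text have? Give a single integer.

Answer: 5

Derivation:
Hunk 1: at line 3 remove [epa,xlbeg] add [qmie] -> 11 lines: pcik psy zrbjr fimy qmie zta vvb uhf wkqsn wtw kdkb
Hunk 2: at line 3 remove [fimy,qmie,zta] add [pims] -> 9 lines: pcik psy zrbjr pims vvb uhf wkqsn wtw kdkb
Hunk 3: at line 5 remove [uhf,wkqsn,wtw] add [ufmey] -> 7 lines: pcik psy zrbjr pims vvb ufmey kdkb
Hunk 4: at line 4 remove [vvb] add [wquh] -> 7 lines: pcik psy zrbjr pims wquh ufmey kdkb
Hunk 5: at line 2 remove [zrbjr,pims,wquh] add [sga] -> 5 lines: pcik psy sga ufmey kdkb
Final line count: 5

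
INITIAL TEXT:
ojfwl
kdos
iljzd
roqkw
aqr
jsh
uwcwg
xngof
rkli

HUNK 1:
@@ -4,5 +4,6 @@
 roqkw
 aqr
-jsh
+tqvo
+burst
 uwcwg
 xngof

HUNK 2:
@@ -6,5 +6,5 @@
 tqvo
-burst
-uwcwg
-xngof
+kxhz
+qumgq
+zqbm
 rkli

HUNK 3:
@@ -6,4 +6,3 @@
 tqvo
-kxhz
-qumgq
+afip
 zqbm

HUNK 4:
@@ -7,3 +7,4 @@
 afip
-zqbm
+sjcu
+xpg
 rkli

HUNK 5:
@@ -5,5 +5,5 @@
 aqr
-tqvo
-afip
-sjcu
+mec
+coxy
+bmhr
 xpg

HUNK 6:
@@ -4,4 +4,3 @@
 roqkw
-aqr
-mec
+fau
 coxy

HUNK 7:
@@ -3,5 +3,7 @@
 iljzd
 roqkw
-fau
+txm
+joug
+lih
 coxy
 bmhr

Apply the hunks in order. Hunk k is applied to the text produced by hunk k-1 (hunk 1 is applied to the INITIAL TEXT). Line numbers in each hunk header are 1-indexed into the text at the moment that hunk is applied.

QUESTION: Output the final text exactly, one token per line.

Answer: ojfwl
kdos
iljzd
roqkw
txm
joug
lih
coxy
bmhr
xpg
rkli

Derivation:
Hunk 1: at line 4 remove [jsh] add [tqvo,burst] -> 10 lines: ojfwl kdos iljzd roqkw aqr tqvo burst uwcwg xngof rkli
Hunk 2: at line 6 remove [burst,uwcwg,xngof] add [kxhz,qumgq,zqbm] -> 10 lines: ojfwl kdos iljzd roqkw aqr tqvo kxhz qumgq zqbm rkli
Hunk 3: at line 6 remove [kxhz,qumgq] add [afip] -> 9 lines: ojfwl kdos iljzd roqkw aqr tqvo afip zqbm rkli
Hunk 4: at line 7 remove [zqbm] add [sjcu,xpg] -> 10 lines: ojfwl kdos iljzd roqkw aqr tqvo afip sjcu xpg rkli
Hunk 5: at line 5 remove [tqvo,afip,sjcu] add [mec,coxy,bmhr] -> 10 lines: ojfwl kdos iljzd roqkw aqr mec coxy bmhr xpg rkli
Hunk 6: at line 4 remove [aqr,mec] add [fau] -> 9 lines: ojfwl kdos iljzd roqkw fau coxy bmhr xpg rkli
Hunk 7: at line 3 remove [fau] add [txm,joug,lih] -> 11 lines: ojfwl kdos iljzd roqkw txm joug lih coxy bmhr xpg rkli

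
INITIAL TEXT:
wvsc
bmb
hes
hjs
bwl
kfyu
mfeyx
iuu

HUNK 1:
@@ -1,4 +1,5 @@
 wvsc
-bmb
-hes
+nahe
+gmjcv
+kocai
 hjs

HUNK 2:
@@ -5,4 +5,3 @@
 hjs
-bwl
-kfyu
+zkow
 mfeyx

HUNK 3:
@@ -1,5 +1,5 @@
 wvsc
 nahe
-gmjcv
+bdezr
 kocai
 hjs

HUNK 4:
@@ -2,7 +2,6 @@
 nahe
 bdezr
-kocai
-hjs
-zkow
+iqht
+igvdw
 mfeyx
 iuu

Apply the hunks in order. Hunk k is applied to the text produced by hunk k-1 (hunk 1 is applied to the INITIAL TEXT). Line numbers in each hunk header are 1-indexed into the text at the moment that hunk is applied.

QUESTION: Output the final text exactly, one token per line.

Hunk 1: at line 1 remove [bmb,hes] add [nahe,gmjcv,kocai] -> 9 lines: wvsc nahe gmjcv kocai hjs bwl kfyu mfeyx iuu
Hunk 2: at line 5 remove [bwl,kfyu] add [zkow] -> 8 lines: wvsc nahe gmjcv kocai hjs zkow mfeyx iuu
Hunk 3: at line 1 remove [gmjcv] add [bdezr] -> 8 lines: wvsc nahe bdezr kocai hjs zkow mfeyx iuu
Hunk 4: at line 2 remove [kocai,hjs,zkow] add [iqht,igvdw] -> 7 lines: wvsc nahe bdezr iqht igvdw mfeyx iuu

Answer: wvsc
nahe
bdezr
iqht
igvdw
mfeyx
iuu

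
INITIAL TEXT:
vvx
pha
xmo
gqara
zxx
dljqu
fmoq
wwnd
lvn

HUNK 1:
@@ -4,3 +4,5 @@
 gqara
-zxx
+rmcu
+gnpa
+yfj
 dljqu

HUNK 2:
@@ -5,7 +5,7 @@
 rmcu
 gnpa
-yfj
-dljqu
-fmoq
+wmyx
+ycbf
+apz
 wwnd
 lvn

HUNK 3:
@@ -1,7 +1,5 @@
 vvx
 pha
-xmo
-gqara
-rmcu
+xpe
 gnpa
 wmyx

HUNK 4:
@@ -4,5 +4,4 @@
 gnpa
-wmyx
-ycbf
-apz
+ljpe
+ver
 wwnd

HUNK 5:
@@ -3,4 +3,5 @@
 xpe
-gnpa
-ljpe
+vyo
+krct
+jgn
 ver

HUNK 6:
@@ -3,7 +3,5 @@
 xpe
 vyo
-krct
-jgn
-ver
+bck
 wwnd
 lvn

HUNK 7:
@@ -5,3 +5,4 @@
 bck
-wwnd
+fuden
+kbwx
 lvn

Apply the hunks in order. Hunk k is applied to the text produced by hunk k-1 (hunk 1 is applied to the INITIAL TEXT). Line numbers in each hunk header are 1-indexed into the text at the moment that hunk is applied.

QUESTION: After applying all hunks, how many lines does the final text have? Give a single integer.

Answer: 8

Derivation:
Hunk 1: at line 4 remove [zxx] add [rmcu,gnpa,yfj] -> 11 lines: vvx pha xmo gqara rmcu gnpa yfj dljqu fmoq wwnd lvn
Hunk 2: at line 5 remove [yfj,dljqu,fmoq] add [wmyx,ycbf,apz] -> 11 lines: vvx pha xmo gqara rmcu gnpa wmyx ycbf apz wwnd lvn
Hunk 3: at line 1 remove [xmo,gqara,rmcu] add [xpe] -> 9 lines: vvx pha xpe gnpa wmyx ycbf apz wwnd lvn
Hunk 4: at line 4 remove [wmyx,ycbf,apz] add [ljpe,ver] -> 8 lines: vvx pha xpe gnpa ljpe ver wwnd lvn
Hunk 5: at line 3 remove [gnpa,ljpe] add [vyo,krct,jgn] -> 9 lines: vvx pha xpe vyo krct jgn ver wwnd lvn
Hunk 6: at line 3 remove [krct,jgn,ver] add [bck] -> 7 lines: vvx pha xpe vyo bck wwnd lvn
Hunk 7: at line 5 remove [wwnd] add [fuden,kbwx] -> 8 lines: vvx pha xpe vyo bck fuden kbwx lvn
Final line count: 8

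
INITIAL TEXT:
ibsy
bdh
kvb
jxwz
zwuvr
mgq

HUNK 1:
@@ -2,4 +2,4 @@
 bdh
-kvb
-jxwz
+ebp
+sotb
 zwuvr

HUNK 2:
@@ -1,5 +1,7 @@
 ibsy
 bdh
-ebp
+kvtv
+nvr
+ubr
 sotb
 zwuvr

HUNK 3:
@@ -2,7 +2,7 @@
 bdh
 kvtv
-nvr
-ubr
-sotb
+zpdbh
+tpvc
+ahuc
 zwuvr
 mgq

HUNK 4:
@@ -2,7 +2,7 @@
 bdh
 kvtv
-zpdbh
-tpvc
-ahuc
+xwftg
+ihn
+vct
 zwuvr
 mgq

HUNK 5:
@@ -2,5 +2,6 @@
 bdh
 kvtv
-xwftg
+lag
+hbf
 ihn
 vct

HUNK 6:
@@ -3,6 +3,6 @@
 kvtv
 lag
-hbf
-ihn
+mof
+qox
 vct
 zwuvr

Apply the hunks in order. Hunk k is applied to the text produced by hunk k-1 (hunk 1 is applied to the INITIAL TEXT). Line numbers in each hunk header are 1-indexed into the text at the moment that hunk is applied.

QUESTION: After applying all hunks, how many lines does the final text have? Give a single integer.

Hunk 1: at line 2 remove [kvb,jxwz] add [ebp,sotb] -> 6 lines: ibsy bdh ebp sotb zwuvr mgq
Hunk 2: at line 1 remove [ebp] add [kvtv,nvr,ubr] -> 8 lines: ibsy bdh kvtv nvr ubr sotb zwuvr mgq
Hunk 3: at line 2 remove [nvr,ubr,sotb] add [zpdbh,tpvc,ahuc] -> 8 lines: ibsy bdh kvtv zpdbh tpvc ahuc zwuvr mgq
Hunk 4: at line 2 remove [zpdbh,tpvc,ahuc] add [xwftg,ihn,vct] -> 8 lines: ibsy bdh kvtv xwftg ihn vct zwuvr mgq
Hunk 5: at line 2 remove [xwftg] add [lag,hbf] -> 9 lines: ibsy bdh kvtv lag hbf ihn vct zwuvr mgq
Hunk 6: at line 3 remove [hbf,ihn] add [mof,qox] -> 9 lines: ibsy bdh kvtv lag mof qox vct zwuvr mgq
Final line count: 9

Answer: 9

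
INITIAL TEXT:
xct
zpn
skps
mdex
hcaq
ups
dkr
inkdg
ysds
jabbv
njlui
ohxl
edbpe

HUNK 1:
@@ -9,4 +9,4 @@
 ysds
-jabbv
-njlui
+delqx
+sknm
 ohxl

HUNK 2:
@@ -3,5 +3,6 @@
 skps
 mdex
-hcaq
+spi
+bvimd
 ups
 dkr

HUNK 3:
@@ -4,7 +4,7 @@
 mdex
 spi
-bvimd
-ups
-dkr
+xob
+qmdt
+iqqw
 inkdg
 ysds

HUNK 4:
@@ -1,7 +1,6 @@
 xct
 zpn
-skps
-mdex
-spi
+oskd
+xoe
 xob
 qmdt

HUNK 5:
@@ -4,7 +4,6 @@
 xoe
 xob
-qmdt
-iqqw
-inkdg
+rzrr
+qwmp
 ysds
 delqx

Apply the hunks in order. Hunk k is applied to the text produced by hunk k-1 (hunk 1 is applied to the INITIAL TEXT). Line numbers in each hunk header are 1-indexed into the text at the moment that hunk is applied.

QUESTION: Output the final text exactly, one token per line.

Hunk 1: at line 9 remove [jabbv,njlui] add [delqx,sknm] -> 13 lines: xct zpn skps mdex hcaq ups dkr inkdg ysds delqx sknm ohxl edbpe
Hunk 2: at line 3 remove [hcaq] add [spi,bvimd] -> 14 lines: xct zpn skps mdex spi bvimd ups dkr inkdg ysds delqx sknm ohxl edbpe
Hunk 3: at line 4 remove [bvimd,ups,dkr] add [xob,qmdt,iqqw] -> 14 lines: xct zpn skps mdex spi xob qmdt iqqw inkdg ysds delqx sknm ohxl edbpe
Hunk 4: at line 1 remove [skps,mdex,spi] add [oskd,xoe] -> 13 lines: xct zpn oskd xoe xob qmdt iqqw inkdg ysds delqx sknm ohxl edbpe
Hunk 5: at line 4 remove [qmdt,iqqw,inkdg] add [rzrr,qwmp] -> 12 lines: xct zpn oskd xoe xob rzrr qwmp ysds delqx sknm ohxl edbpe

Answer: xct
zpn
oskd
xoe
xob
rzrr
qwmp
ysds
delqx
sknm
ohxl
edbpe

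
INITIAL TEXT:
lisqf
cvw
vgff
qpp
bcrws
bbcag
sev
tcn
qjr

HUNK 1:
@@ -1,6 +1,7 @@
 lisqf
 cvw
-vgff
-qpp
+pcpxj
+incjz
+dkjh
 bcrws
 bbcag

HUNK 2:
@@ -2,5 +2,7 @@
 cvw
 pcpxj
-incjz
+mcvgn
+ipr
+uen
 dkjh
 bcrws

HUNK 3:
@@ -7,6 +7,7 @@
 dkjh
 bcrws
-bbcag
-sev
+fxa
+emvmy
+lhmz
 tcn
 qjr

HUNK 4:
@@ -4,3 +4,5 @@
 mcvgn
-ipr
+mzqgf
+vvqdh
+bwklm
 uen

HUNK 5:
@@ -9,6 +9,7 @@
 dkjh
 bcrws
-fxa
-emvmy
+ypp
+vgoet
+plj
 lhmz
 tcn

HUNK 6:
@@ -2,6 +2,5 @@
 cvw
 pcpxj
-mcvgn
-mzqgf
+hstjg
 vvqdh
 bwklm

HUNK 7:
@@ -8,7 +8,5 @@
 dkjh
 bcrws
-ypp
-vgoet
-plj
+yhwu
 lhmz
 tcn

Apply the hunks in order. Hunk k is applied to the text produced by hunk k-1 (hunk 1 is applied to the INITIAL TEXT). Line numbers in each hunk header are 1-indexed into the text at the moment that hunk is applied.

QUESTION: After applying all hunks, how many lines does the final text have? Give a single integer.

Hunk 1: at line 1 remove [vgff,qpp] add [pcpxj,incjz,dkjh] -> 10 lines: lisqf cvw pcpxj incjz dkjh bcrws bbcag sev tcn qjr
Hunk 2: at line 2 remove [incjz] add [mcvgn,ipr,uen] -> 12 lines: lisqf cvw pcpxj mcvgn ipr uen dkjh bcrws bbcag sev tcn qjr
Hunk 3: at line 7 remove [bbcag,sev] add [fxa,emvmy,lhmz] -> 13 lines: lisqf cvw pcpxj mcvgn ipr uen dkjh bcrws fxa emvmy lhmz tcn qjr
Hunk 4: at line 4 remove [ipr] add [mzqgf,vvqdh,bwklm] -> 15 lines: lisqf cvw pcpxj mcvgn mzqgf vvqdh bwklm uen dkjh bcrws fxa emvmy lhmz tcn qjr
Hunk 5: at line 9 remove [fxa,emvmy] add [ypp,vgoet,plj] -> 16 lines: lisqf cvw pcpxj mcvgn mzqgf vvqdh bwklm uen dkjh bcrws ypp vgoet plj lhmz tcn qjr
Hunk 6: at line 2 remove [mcvgn,mzqgf] add [hstjg] -> 15 lines: lisqf cvw pcpxj hstjg vvqdh bwklm uen dkjh bcrws ypp vgoet plj lhmz tcn qjr
Hunk 7: at line 8 remove [ypp,vgoet,plj] add [yhwu] -> 13 lines: lisqf cvw pcpxj hstjg vvqdh bwklm uen dkjh bcrws yhwu lhmz tcn qjr
Final line count: 13

Answer: 13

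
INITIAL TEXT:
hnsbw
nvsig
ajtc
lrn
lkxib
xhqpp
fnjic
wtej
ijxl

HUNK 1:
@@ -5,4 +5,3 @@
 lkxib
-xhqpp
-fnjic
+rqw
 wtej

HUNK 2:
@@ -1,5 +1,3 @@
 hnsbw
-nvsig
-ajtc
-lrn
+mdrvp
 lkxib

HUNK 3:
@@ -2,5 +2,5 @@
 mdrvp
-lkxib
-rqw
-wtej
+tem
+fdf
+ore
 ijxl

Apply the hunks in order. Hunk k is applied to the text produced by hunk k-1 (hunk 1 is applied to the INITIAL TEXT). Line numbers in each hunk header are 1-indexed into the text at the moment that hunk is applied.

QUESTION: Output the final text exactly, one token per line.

Answer: hnsbw
mdrvp
tem
fdf
ore
ijxl

Derivation:
Hunk 1: at line 5 remove [xhqpp,fnjic] add [rqw] -> 8 lines: hnsbw nvsig ajtc lrn lkxib rqw wtej ijxl
Hunk 2: at line 1 remove [nvsig,ajtc,lrn] add [mdrvp] -> 6 lines: hnsbw mdrvp lkxib rqw wtej ijxl
Hunk 3: at line 2 remove [lkxib,rqw,wtej] add [tem,fdf,ore] -> 6 lines: hnsbw mdrvp tem fdf ore ijxl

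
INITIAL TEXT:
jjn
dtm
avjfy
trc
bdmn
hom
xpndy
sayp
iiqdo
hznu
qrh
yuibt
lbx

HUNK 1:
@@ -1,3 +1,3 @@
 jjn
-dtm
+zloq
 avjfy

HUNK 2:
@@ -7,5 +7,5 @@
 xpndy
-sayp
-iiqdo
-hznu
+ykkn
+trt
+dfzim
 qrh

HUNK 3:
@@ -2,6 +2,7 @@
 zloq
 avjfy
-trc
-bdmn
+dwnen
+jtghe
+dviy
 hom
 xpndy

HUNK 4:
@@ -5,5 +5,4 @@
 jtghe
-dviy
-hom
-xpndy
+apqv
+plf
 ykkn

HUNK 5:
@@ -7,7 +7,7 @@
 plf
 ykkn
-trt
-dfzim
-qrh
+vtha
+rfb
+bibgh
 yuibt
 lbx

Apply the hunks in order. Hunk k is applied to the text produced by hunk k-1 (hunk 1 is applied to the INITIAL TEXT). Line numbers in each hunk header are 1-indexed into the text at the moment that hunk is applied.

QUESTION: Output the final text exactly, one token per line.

Hunk 1: at line 1 remove [dtm] add [zloq] -> 13 lines: jjn zloq avjfy trc bdmn hom xpndy sayp iiqdo hznu qrh yuibt lbx
Hunk 2: at line 7 remove [sayp,iiqdo,hznu] add [ykkn,trt,dfzim] -> 13 lines: jjn zloq avjfy trc bdmn hom xpndy ykkn trt dfzim qrh yuibt lbx
Hunk 3: at line 2 remove [trc,bdmn] add [dwnen,jtghe,dviy] -> 14 lines: jjn zloq avjfy dwnen jtghe dviy hom xpndy ykkn trt dfzim qrh yuibt lbx
Hunk 4: at line 5 remove [dviy,hom,xpndy] add [apqv,plf] -> 13 lines: jjn zloq avjfy dwnen jtghe apqv plf ykkn trt dfzim qrh yuibt lbx
Hunk 5: at line 7 remove [trt,dfzim,qrh] add [vtha,rfb,bibgh] -> 13 lines: jjn zloq avjfy dwnen jtghe apqv plf ykkn vtha rfb bibgh yuibt lbx

Answer: jjn
zloq
avjfy
dwnen
jtghe
apqv
plf
ykkn
vtha
rfb
bibgh
yuibt
lbx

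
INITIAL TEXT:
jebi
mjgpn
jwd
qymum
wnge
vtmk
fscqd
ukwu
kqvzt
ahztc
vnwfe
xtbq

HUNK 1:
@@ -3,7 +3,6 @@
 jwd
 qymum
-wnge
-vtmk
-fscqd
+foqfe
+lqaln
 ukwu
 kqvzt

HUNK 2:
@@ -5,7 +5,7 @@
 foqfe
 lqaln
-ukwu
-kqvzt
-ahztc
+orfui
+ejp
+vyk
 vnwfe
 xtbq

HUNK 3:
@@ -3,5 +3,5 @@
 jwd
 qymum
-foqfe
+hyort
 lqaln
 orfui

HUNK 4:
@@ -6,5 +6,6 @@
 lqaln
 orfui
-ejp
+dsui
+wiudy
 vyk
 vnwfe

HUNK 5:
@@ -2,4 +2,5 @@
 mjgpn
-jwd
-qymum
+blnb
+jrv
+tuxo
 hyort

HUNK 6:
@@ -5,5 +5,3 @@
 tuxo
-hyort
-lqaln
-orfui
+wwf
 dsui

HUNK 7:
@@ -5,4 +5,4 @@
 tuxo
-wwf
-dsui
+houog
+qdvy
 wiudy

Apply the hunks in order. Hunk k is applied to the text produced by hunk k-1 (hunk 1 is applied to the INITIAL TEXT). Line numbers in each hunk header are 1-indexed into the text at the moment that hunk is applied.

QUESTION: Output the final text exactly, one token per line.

Answer: jebi
mjgpn
blnb
jrv
tuxo
houog
qdvy
wiudy
vyk
vnwfe
xtbq

Derivation:
Hunk 1: at line 3 remove [wnge,vtmk,fscqd] add [foqfe,lqaln] -> 11 lines: jebi mjgpn jwd qymum foqfe lqaln ukwu kqvzt ahztc vnwfe xtbq
Hunk 2: at line 5 remove [ukwu,kqvzt,ahztc] add [orfui,ejp,vyk] -> 11 lines: jebi mjgpn jwd qymum foqfe lqaln orfui ejp vyk vnwfe xtbq
Hunk 3: at line 3 remove [foqfe] add [hyort] -> 11 lines: jebi mjgpn jwd qymum hyort lqaln orfui ejp vyk vnwfe xtbq
Hunk 4: at line 6 remove [ejp] add [dsui,wiudy] -> 12 lines: jebi mjgpn jwd qymum hyort lqaln orfui dsui wiudy vyk vnwfe xtbq
Hunk 5: at line 2 remove [jwd,qymum] add [blnb,jrv,tuxo] -> 13 lines: jebi mjgpn blnb jrv tuxo hyort lqaln orfui dsui wiudy vyk vnwfe xtbq
Hunk 6: at line 5 remove [hyort,lqaln,orfui] add [wwf] -> 11 lines: jebi mjgpn blnb jrv tuxo wwf dsui wiudy vyk vnwfe xtbq
Hunk 7: at line 5 remove [wwf,dsui] add [houog,qdvy] -> 11 lines: jebi mjgpn blnb jrv tuxo houog qdvy wiudy vyk vnwfe xtbq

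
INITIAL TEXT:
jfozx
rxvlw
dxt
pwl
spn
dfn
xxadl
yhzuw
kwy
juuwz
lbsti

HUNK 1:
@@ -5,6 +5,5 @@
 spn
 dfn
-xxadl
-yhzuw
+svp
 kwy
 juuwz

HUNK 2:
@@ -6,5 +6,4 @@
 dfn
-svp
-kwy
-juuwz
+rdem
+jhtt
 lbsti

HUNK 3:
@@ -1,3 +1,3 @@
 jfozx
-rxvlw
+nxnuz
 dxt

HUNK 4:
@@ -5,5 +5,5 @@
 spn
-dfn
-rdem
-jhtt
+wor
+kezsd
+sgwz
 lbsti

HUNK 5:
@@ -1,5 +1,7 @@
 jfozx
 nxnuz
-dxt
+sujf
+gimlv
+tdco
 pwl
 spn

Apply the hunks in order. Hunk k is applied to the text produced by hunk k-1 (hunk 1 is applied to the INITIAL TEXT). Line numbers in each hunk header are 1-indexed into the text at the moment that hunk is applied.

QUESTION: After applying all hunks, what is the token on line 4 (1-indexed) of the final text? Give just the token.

Answer: gimlv

Derivation:
Hunk 1: at line 5 remove [xxadl,yhzuw] add [svp] -> 10 lines: jfozx rxvlw dxt pwl spn dfn svp kwy juuwz lbsti
Hunk 2: at line 6 remove [svp,kwy,juuwz] add [rdem,jhtt] -> 9 lines: jfozx rxvlw dxt pwl spn dfn rdem jhtt lbsti
Hunk 3: at line 1 remove [rxvlw] add [nxnuz] -> 9 lines: jfozx nxnuz dxt pwl spn dfn rdem jhtt lbsti
Hunk 4: at line 5 remove [dfn,rdem,jhtt] add [wor,kezsd,sgwz] -> 9 lines: jfozx nxnuz dxt pwl spn wor kezsd sgwz lbsti
Hunk 5: at line 1 remove [dxt] add [sujf,gimlv,tdco] -> 11 lines: jfozx nxnuz sujf gimlv tdco pwl spn wor kezsd sgwz lbsti
Final line 4: gimlv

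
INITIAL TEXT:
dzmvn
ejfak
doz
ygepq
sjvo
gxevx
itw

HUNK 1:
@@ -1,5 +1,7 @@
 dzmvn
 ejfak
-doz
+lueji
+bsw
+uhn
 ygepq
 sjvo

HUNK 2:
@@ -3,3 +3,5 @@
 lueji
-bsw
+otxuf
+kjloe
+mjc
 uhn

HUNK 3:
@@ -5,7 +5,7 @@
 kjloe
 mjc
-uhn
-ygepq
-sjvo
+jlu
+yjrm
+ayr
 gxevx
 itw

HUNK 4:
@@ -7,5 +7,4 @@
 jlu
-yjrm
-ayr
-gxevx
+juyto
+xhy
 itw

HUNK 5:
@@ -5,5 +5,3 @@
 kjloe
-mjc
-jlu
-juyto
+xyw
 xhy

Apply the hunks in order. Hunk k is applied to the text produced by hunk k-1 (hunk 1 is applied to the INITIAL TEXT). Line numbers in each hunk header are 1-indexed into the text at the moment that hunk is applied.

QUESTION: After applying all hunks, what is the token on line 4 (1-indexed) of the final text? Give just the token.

Hunk 1: at line 1 remove [doz] add [lueji,bsw,uhn] -> 9 lines: dzmvn ejfak lueji bsw uhn ygepq sjvo gxevx itw
Hunk 2: at line 3 remove [bsw] add [otxuf,kjloe,mjc] -> 11 lines: dzmvn ejfak lueji otxuf kjloe mjc uhn ygepq sjvo gxevx itw
Hunk 3: at line 5 remove [uhn,ygepq,sjvo] add [jlu,yjrm,ayr] -> 11 lines: dzmvn ejfak lueji otxuf kjloe mjc jlu yjrm ayr gxevx itw
Hunk 4: at line 7 remove [yjrm,ayr,gxevx] add [juyto,xhy] -> 10 lines: dzmvn ejfak lueji otxuf kjloe mjc jlu juyto xhy itw
Hunk 5: at line 5 remove [mjc,jlu,juyto] add [xyw] -> 8 lines: dzmvn ejfak lueji otxuf kjloe xyw xhy itw
Final line 4: otxuf

Answer: otxuf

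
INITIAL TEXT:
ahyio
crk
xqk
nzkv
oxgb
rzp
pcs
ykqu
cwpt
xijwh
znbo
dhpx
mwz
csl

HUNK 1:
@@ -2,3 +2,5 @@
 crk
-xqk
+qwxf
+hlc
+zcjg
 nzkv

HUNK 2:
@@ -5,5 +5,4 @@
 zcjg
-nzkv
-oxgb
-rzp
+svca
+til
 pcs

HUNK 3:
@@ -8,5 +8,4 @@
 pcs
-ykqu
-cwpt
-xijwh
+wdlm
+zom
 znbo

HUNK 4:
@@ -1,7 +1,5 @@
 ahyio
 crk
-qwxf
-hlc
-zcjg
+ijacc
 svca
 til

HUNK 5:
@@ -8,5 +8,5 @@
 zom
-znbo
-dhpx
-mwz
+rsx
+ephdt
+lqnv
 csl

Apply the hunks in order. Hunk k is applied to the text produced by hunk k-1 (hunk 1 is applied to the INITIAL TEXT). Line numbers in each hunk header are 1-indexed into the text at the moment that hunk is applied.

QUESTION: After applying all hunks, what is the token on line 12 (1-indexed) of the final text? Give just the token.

Hunk 1: at line 2 remove [xqk] add [qwxf,hlc,zcjg] -> 16 lines: ahyio crk qwxf hlc zcjg nzkv oxgb rzp pcs ykqu cwpt xijwh znbo dhpx mwz csl
Hunk 2: at line 5 remove [nzkv,oxgb,rzp] add [svca,til] -> 15 lines: ahyio crk qwxf hlc zcjg svca til pcs ykqu cwpt xijwh znbo dhpx mwz csl
Hunk 3: at line 8 remove [ykqu,cwpt,xijwh] add [wdlm,zom] -> 14 lines: ahyio crk qwxf hlc zcjg svca til pcs wdlm zom znbo dhpx mwz csl
Hunk 4: at line 1 remove [qwxf,hlc,zcjg] add [ijacc] -> 12 lines: ahyio crk ijacc svca til pcs wdlm zom znbo dhpx mwz csl
Hunk 5: at line 8 remove [znbo,dhpx,mwz] add [rsx,ephdt,lqnv] -> 12 lines: ahyio crk ijacc svca til pcs wdlm zom rsx ephdt lqnv csl
Final line 12: csl

Answer: csl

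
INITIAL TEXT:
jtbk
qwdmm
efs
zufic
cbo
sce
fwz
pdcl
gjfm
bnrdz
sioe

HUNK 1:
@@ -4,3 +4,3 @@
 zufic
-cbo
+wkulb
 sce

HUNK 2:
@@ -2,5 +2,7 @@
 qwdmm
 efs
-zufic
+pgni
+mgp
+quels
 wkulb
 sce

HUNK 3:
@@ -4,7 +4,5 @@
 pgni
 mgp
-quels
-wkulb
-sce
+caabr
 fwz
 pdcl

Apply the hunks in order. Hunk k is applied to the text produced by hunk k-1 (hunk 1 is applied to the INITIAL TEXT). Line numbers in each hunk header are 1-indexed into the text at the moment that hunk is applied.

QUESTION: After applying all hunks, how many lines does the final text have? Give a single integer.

Hunk 1: at line 4 remove [cbo] add [wkulb] -> 11 lines: jtbk qwdmm efs zufic wkulb sce fwz pdcl gjfm bnrdz sioe
Hunk 2: at line 2 remove [zufic] add [pgni,mgp,quels] -> 13 lines: jtbk qwdmm efs pgni mgp quels wkulb sce fwz pdcl gjfm bnrdz sioe
Hunk 3: at line 4 remove [quels,wkulb,sce] add [caabr] -> 11 lines: jtbk qwdmm efs pgni mgp caabr fwz pdcl gjfm bnrdz sioe
Final line count: 11

Answer: 11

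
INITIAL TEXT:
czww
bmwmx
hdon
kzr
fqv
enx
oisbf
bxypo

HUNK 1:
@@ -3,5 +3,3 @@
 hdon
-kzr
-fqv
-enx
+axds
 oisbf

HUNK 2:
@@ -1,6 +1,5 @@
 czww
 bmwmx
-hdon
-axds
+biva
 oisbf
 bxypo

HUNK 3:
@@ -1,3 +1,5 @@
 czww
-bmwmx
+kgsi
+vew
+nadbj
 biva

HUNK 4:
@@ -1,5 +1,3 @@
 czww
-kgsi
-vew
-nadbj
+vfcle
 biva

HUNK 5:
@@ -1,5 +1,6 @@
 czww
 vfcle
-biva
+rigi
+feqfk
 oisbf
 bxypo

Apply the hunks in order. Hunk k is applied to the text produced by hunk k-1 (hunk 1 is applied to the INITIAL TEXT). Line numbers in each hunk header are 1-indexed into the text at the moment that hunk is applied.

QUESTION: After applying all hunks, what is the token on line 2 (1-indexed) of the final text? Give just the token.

Hunk 1: at line 3 remove [kzr,fqv,enx] add [axds] -> 6 lines: czww bmwmx hdon axds oisbf bxypo
Hunk 2: at line 1 remove [hdon,axds] add [biva] -> 5 lines: czww bmwmx biva oisbf bxypo
Hunk 3: at line 1 remove [bmwmx] add [kgsi,vew,nadbj] -> 7 lines: czww kgsi vew nadbj biva oisbf bxypo
Hunk 4: at line 1 remove [kgsi,vew,nadbj] add [vfcle] -> 5 lines: czww vfcle biva oisbf bxypo
Hunk 5: at line 1 remove [biva] add [rigi,feqfk] -> 6 lines: czww vfcle rigi feqfk oisbf bxypo
Final line 2: vfcle

Answer: vfcle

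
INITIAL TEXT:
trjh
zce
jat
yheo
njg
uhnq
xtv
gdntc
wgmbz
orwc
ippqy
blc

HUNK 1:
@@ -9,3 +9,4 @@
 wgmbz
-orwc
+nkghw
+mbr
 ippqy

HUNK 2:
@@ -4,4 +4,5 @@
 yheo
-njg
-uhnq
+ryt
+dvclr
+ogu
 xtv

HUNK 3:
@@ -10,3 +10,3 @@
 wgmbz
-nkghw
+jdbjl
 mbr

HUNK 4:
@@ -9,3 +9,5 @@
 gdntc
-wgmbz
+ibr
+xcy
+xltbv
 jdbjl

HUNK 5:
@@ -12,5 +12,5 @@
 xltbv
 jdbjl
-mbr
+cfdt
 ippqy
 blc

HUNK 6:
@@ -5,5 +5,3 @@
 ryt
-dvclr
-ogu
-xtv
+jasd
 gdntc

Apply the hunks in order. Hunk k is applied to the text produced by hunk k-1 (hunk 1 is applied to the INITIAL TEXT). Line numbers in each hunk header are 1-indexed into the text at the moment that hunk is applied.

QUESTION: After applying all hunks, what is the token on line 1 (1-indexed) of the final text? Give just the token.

Hunk 1: at line 9 remove [orwc] add [nkghw,mbr] -> 13 lines: trjh zce jat yheo njg uhnq xtv gdntc wgmbz nkghw mbr ippqy blc
Hunk 2: at line 4 remove [njg,uhnq] add [ryt,dvclr,ogu] -> 14 lines: trjh zce jat yheo ryt dvclr ogu xtv gdntc wgmbz nkghw mbr ippqy blc
Hunk 3: at line 10 remove [nkghw] add [jdbjl] -> 14 lines: trjh zce jat yheo ryt dvclr ogu xtv gdntc wgmbz jdbjl mbr ippqy blc
Hunk 4: at line 9 remove [wgmbz] add [ibr,xcy,xltbv] -> 16 lines: trjh zce jat yheo ryt dvclr ogu xtv gdntc ibr xcy xltbv jdbjl mbr ippqy blc
Hunk 5: at line 12 remove [mbr] add [cfdt] -> 16 lines: trjh zce jat yheo ryt dvclr ogu xtv gdntc ibr xcy xltbv jdbjl cfdt ippqy blc
Hunk 6: at line 5 remove [dvclr,ogu,xtv] add [jasd] -> 14 lines: trjh zce jat yheo ryt jasd gdntc ibr xcy xltbv jdbjl cfdt ippqy blc
Final line 1: trjh

Answer: trjh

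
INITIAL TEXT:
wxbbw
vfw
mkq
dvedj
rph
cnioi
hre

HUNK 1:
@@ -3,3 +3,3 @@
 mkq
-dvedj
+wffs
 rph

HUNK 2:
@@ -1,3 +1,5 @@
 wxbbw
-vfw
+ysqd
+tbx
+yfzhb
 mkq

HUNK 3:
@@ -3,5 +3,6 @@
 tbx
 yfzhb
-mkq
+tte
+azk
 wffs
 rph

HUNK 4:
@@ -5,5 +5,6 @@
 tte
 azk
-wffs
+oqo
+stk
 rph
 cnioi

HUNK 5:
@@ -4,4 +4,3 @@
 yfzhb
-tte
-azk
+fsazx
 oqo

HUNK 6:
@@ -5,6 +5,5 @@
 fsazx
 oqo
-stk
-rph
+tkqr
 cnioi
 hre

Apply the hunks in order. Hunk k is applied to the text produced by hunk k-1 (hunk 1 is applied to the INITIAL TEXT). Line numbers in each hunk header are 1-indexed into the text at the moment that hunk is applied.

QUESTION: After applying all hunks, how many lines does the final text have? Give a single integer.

Hunk 1: at line 3 remove [dvedj] add [wffs] -> 7 lines: wxbbw vfw mkq wffs rph cnioi hre
Hunk 2: at line 1 remove [vfw] add [ysqd,tbx,yfzhb] -> 9 lines: wxbbw ysqd tbx yfzhb mkq wffs rph cnioi hre
Hunk 3: at line 3 remove [mkq] add [tte,azk] -> 10 lines: wxbbw ysqd tbx yfzhb tte azk wffs rph cnioi hre
Hunk 4: at line 5 remove [wffs] add [oqo,stk] -> 11 lines: wxbbw ysqd tbx yfzhb tte azk oqo stk rph cnioi hre
Hunk 5: at line 4 remove [tte,azk] add [fsazx] -> 10 lines: wxbbw ysqd tbx yfzhb fsazx oqo stk rph cnioi hre
Hunk 6: at line 5 remove [stk,rph] add [tkqr] -> 9 lines: wxbbw ysqd tbx yfzhb fsazx oqo tkqr cnioi hre
Final line count: 9

Answer: 9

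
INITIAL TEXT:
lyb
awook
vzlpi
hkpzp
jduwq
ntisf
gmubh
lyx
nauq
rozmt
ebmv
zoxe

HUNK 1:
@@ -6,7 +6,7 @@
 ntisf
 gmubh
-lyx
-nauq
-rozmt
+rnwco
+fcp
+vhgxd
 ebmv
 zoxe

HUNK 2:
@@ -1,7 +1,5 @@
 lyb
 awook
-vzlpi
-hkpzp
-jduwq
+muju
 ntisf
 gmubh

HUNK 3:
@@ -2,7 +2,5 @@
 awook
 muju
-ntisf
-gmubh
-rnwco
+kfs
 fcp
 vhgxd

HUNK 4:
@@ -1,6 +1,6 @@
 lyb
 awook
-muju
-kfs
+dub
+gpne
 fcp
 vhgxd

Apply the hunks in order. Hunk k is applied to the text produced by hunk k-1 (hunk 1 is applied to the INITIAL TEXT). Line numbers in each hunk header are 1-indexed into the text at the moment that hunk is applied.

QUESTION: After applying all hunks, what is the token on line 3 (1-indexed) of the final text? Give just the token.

Answer: dub

Derivation:
Hunk 1: at line 6 remove [lyx,nauq,rozmt] add [rnwco,fcp,vhgxd] -> 12 lines: lyb awook vzlpi hkpzp jduwq ntisf gmubh rnwco fcp vhgxd ebmv zoxe
Hunk 2: at line 1 remove [vzlpi,hkpzp,jduwq] add [muju] -> 10 lines: lyb awook muju ntisf gmubh rnwco fcp vhgxd ebmv zoxe
Hunk 3: at line 2 remove [ntisf,gmubh,rnwco] add [kfs] -> 8 lines: lyb awook muju kfs fcp vhgxd ebmv zoxe
Hunk 4: at line 1 remove [muju,kfs] add [dub,gpne] -> 8 lines: lyb awook dub gpne fcp vhgxd ebmv zoxe
Final line 3: dub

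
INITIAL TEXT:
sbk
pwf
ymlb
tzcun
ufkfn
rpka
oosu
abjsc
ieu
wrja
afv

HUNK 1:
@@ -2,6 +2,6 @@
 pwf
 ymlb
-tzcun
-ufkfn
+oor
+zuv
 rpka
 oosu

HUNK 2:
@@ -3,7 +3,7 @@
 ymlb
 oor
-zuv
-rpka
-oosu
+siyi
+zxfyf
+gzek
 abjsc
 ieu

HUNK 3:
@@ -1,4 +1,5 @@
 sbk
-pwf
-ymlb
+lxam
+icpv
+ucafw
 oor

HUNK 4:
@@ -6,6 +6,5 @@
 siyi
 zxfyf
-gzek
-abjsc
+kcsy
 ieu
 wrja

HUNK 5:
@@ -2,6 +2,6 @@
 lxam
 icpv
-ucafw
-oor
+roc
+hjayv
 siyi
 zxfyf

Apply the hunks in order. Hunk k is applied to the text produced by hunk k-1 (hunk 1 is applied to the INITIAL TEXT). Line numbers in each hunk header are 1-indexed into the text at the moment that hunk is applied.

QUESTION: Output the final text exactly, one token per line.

Hunk 1: at line 2 remove [tzcun,ufkfn] add [oor,zuv] -> 11 lines: sbk pwf ymlb oor zuv rpka oosu abjsc ieu wrja afv
Hunk 2: at line 3 remove [zuv,rpka,oosu] add [siyi,zxfyf,gzek] -> 11 lines: sbk pwf ymlb oor siyi zxfyf gzek abjsc ieu wrja afv
Hunk 3: at line 1 remove [pwf,ymlb] add [lxam,icpv,ucafw] -> 12 lines: sbk lxam icpv ucafw oor siyi zxfyf gzek abjsc ieu wrja afv
Hunk 4: at line 6 remove [gzek,abjsc] add [kcsy] -> 11 lines: sbk lxam icpv ucafw oor siyi zxfyf kcsy ieu wrja afv
Hunk 5: at line 2 remove [ucafw,oor] add [roc,hjayv] -> 11 lines: sbk lxam icpv roc hjayv siyi zxfyf kcsy ieu wrja afv

Answer: sbk
lxam
icpv
roc
hjayv
siyi
zxfyf
kcsy
ieu
wrja
afv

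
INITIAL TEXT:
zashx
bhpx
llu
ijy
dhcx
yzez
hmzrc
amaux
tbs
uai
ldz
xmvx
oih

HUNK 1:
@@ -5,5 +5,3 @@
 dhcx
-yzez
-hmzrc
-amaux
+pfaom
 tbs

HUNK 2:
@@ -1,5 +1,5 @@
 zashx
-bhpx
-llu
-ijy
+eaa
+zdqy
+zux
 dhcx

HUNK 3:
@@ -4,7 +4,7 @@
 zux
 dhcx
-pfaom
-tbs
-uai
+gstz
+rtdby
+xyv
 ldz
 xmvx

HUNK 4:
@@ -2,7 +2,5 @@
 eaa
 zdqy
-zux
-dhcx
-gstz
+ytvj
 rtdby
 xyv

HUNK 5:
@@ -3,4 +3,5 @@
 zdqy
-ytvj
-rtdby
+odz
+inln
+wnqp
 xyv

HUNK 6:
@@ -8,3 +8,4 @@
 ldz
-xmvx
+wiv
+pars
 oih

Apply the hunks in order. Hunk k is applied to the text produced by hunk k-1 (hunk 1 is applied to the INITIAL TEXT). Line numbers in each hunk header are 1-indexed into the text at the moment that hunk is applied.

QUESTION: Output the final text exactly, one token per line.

Answer: zashx
eaa
zdqy
odz
inln
wnqp
xyv
ldz
wiv
pars
oih

Derivation:
Hunk 1: at line 5 remove [yzez,hmzrc,amaux] add [pfaom] -> 11 lines: zashx bhpx llu ijy dhcx pfaom tbs uai ldz xmvx oih
Hunk 2: at line 1 remove [bhpx,llu,ijy] add [eaa,zdqy,zux] -> 11 lines: zashx eaa zdqy zux dhcx pfaom tbs uai ldz xmvx oih
Hunk 3: at line 4 remove [pfaom,tbs,uai] add [gstz,rtdby,xyv] -> 11 lines: zashx eaa zdqy zux dhcx gstz rtdby xyv ldz xmvx oih
Hunk 4: at line 2 remove [zux,dhcx,gstz] add [ytvj] -> 9 lines: zashx eaa zdqy ytvj rtdby xyv ldz xmvx oih
Hunk 5: at line 3 remove [ytvj,rtdby] add [odz,inln,wnqp] -> 10 lines: zashx eaa zdqy odz inln wnqp xyv ldz xmvx oih
Hunk 6: at line 8 remove [xmvx] add [wiv,pars] -> 11 lines: zashx eaa zdqy odz inln wnqp xyv ldz wiv pars oih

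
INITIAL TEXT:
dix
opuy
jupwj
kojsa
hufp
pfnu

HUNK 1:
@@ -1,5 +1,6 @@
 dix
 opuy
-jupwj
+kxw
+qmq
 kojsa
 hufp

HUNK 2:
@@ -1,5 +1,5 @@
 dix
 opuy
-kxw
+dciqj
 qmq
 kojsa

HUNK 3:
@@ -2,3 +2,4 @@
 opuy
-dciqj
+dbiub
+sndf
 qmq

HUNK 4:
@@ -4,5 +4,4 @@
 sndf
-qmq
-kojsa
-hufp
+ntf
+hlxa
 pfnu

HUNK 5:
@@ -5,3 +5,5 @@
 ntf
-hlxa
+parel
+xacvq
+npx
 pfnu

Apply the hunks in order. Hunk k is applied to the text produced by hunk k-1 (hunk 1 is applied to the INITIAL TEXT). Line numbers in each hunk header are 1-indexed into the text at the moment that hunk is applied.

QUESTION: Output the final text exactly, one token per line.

Answer: dix
opuy
dbiub
sndf
ntf
parel
xacvq
npx
pfnu

Derivation:
Hunk 1: at line 1 remove [jupwj] add [kxw,qmq] -> 7 lines: dix opuy kxw qmq kojsa hufp pfnu
Hunk 2: at line 1 remove [kxw] add [dciqj] -> 7 lines: dix opuy dciqj qmq kojsa hufp pfnu
Hunk 3: at line 2 remove [dciqj] add [dbiub,sndf] -> 8 lines: dix opuy dbiub sndf qmq kojsa hufp pfnu
Hunk 4: at line 4 remove [qmq,kojsa,hufp] add [ntf,hlxa] -> 7 lines: dix opuy dbiub sndf ntf hlxa pfnu
Hunk 5: at line 5 remove [hlxa] add [parel,xacvq,npx] -> 9 lines: dix opuy dbiub sndf ntf parel xacvq npx pfnu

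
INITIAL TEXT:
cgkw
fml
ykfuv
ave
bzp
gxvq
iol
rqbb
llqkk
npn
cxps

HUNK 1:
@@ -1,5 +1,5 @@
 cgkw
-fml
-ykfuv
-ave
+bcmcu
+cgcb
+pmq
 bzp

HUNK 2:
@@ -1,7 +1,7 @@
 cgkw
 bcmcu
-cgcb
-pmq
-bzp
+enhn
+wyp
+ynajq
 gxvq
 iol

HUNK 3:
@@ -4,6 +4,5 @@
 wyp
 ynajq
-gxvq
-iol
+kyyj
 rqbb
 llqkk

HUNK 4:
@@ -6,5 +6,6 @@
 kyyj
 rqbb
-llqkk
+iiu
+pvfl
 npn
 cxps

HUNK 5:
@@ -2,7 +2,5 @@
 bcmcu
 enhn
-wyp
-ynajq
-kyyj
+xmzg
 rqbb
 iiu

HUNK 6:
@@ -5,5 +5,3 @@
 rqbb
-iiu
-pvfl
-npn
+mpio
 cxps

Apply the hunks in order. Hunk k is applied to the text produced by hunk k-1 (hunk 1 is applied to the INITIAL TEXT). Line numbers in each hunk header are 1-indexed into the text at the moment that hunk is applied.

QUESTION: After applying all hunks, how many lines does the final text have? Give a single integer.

Answer: 7

Derivation:
Hunk 1: at line 1 remove [fml,ykfuv,ave] add [bcmcu,cgcb,pmq] -> 11 lines: cgkw bcmcu cgcb pmq bzp gxvq iol rqbb llqkk npn cxps
Hunk 2: at line 1 remove [cgcb,pmq,bzp] add [enhn,wyp,ynajq] -> 11 lines: cgkw bcmcu enhn wyp ynajq gxvq iol rqbb llqkk npn cxps
Hunk 3: at line 4 remove [gxvq,iol] add [kyyj] -> 10 lines: cgkw bcmcu enhn wyp ynajq kyyj rqbb llqkk npn cxps
Hunk 4: at line 6 remove [llqkk] add [iiu,pvfl] -> 11 lines: cgkw bcmcu enhn wyp ynajq kyyj rqbb iiu pvfl npn cxps
Hunk 5: at line 2 remove [wyp,ynajq,kyyj] add [xmzg] -> 9 lines: cgkw bcmcu enhn xmzg rqbb iiu pvfl npn cxps
Hunk 6: at line 5 remove [iiu,pvfl,npn] add [mpio] -> 7 lines: cgkw bcmcu enhn xmzg rqbb mpio cxps
Final line count: 7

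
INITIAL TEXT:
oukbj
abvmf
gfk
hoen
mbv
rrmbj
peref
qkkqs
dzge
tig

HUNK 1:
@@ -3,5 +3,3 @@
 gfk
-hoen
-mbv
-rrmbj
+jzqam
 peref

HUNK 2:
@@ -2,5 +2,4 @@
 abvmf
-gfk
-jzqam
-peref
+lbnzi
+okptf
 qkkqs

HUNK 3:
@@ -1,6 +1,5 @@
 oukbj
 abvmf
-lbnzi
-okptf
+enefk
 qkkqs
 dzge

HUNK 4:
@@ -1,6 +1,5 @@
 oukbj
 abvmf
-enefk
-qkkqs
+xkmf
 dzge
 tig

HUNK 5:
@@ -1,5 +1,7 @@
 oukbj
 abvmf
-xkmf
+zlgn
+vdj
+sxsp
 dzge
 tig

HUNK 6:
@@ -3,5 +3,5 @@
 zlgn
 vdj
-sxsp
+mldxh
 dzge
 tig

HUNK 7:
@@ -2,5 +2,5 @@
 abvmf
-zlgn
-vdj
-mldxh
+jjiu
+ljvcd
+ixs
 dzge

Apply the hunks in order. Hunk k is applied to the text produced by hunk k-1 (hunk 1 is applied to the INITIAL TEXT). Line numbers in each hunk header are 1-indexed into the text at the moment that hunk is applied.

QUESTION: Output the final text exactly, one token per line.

Hunk 1: at line 3 remove [hoen,mbv,rrmbj] add [jzqam] -> 8 lines: oukbj abvmf gfk jzqam peref qkkqs dzge tig
Hunk 2: at line 2 remove [gfk,jzqam,peref] add [lbnzi,okptf] -> 7 lines: oukbj abvmf lbnzi okptf qkkqs dzge tig
Hunk 3: at line 1 remove [lbnzi,okptf] add [enefk] -> 6 lines: oukbj abvmf enefk qkkqs dzge tig
Hunk 4: at line 1 remove [enefk,qkkqs] add [xkmf] -> 5 lines: oukbj abvmf xkmf dzge tig
Hunk 5: at line 1 remove [xkmf] add [zlgn,vdj,sxsp] -> 7 lines: oukbj abvmf zlgn vdj sxsp dzge tig
Hunk 6: at line 3 remove [sxsp] add [mldxh] -> 7 lines: oukbj abvmf zlgn vdj mldxh dzge tig
Hunk 7: at line 2 remove [zlgn,vdj,mldxh] add [jjiu,ljvcd,ixs] -> 7 lines: oukbj abvmf jjiu ljvcd ixs dzge tig

Answer: oukbj
abvmf
jjiu
ljvcd
ixs
dzge
tig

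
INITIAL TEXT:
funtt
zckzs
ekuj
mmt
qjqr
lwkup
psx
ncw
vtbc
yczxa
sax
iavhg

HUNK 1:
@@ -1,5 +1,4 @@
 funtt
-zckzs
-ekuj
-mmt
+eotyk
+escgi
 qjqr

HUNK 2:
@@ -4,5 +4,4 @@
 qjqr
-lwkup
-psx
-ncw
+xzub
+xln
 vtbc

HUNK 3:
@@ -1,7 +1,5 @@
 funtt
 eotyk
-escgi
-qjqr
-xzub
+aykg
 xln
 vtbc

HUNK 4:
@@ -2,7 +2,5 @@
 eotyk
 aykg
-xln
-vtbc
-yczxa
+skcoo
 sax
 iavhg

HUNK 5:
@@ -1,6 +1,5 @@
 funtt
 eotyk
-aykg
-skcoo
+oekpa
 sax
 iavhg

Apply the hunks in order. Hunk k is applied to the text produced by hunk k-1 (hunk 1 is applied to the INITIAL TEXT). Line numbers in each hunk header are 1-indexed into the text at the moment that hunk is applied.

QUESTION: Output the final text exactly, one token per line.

Hunk 1: at line 1 remove [zckzs,ekuj,mmt] add [eotyk,escgi] -> 11 lines: funtt eotyk escgi qjqr lwkup psx ncw vtbc yczxa sax iavhg
Hunk 2: at line 4 remove [lwkup,psx,ncw] add [xzub,xln] -> 10 lines: funtt eotyk escgi qjqr xzub xln vtbc yczxa sax iavhg
Hunk 3: at line 1 remove [escgi,qjqr,xzub] add [aykg] -> 8 lines: funtt eotyk aykg xln vtbc yczxa sax iavhg
Hunk 4: at line 2 remove [xln,vtbc,yczxa] add [skcoo] -> 6 lines: funtt eotyk aykg skcoo sax iavhg
Hunk 5: at line 1 remove [aykg,skcoo] add [oekpa] -> 5 lines: funtt eotyk oekpa sax iavhg

Answer: funtt
eotyk
oekpa
sax
iavhg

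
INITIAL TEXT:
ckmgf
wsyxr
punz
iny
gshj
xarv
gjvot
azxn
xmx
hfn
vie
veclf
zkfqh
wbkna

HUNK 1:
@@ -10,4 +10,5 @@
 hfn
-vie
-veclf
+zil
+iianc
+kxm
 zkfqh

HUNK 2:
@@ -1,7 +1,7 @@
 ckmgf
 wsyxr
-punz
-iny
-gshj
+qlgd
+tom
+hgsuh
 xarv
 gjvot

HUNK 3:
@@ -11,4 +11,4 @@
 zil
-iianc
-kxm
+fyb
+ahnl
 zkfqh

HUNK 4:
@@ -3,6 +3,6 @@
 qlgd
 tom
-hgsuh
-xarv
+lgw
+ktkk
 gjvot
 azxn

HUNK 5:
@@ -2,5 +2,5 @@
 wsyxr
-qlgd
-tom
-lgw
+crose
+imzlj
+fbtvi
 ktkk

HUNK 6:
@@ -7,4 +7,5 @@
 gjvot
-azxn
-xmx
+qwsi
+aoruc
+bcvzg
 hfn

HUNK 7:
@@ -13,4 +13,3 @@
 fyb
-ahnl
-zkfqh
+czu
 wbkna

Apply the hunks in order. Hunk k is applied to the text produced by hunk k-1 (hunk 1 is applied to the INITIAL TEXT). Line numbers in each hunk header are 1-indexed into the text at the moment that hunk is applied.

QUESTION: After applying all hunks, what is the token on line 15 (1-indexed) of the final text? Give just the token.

Hunk 1: at line 10 remove [vie,veclf] add [zil,iianc,kxm] -> 15 lines: ckmgf wsyxr punz iny gshj xarv gjvot azxn xmx hfn zil iianc kxm zkfqh wbkna
Hunk 2: at line 1 remove [punz,iny,gshj] add [qlgd,tom,hgsuh] -> 15 lines: ckmgf wsyxr qlgd tom hgsuh xarv gjvot azxn xmx hfn zil iianc kxm zkfqh wbkna
Hunk 3: at line 11 remove [iianc,kxm] add [fyb,ahnl] -> 15 lines: ckmgf wsyxr qlgd tom hgsuh xarv gjvot azxn xmx hfn zil fyb ahnl zkfqh wbkna
Hunk 4: at line 3 remove [hgsuh,xarv] add [lgw,ktkk] -> 15 lines: ckmgf wsyxr qlgd tom lgw ktkk gjvot azxn xmx hfn zil fyb ahnl zkfqh wbkna
Hunk 5: at line 2 remove [qlgd,tom,lgw] add [crose,imzlj,fbtvi] -> 15 lines: ckmgf wsyxr crose imzlj fbtvi ktkk gjvot azxn xmx hfn zil fyb ahnl zkfqh wbkna
Hunk 6: at line 7 remove [azxn,xmx] add [qwsi,aoruc,bcvzg] -> 16 lines: ckmgf wsyxr crose imzlj fbtvi ktkk gjvot qwsi aoruc bcvzg hfn zil fyb ahnl zkfqh wbkna
Hunk 7: at line 13 remove [ahnl,zkfqh] add [czu] -> 15 lines: ckmgf wsyxr crose imzlj fbtvi ktkk gjvot qwsi aoruc bcvzg hfn zil fyb czu wbkna
Final line 15: wbkna

Answer: wbkna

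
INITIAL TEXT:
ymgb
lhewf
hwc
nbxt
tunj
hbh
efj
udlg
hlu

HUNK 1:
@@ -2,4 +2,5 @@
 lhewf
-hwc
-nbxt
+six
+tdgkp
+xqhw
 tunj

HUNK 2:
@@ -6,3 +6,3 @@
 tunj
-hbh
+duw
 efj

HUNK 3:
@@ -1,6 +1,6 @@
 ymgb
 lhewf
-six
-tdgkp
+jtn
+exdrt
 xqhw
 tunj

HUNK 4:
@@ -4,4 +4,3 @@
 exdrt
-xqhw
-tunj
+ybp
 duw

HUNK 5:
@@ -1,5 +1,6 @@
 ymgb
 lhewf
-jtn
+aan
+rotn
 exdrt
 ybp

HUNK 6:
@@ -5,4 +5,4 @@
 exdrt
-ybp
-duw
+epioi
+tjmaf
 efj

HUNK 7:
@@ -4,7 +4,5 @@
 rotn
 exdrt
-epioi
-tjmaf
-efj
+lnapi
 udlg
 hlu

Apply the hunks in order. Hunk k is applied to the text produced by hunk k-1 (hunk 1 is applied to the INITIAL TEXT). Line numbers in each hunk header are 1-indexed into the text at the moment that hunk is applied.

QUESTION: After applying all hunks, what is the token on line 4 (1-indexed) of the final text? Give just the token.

Hunk 1: at line 2 remove [hwc,nbxt] add [six,tdgkp,xqhw] -> 10 lines: ymgb lhewf six tdgkp xqhw tunj hbh efj udlg hlu
Hunk 2: at line 6 remove [hbh] add [duw] -> 10 lines: ymgb lhewf six tdgkp xqhw tunj duw efj udlg hlu
Hunk 3: at line 1 remove [six,tdgkp] add [jtn,exdrt] -> 10 lines: ymgb lhewf jtn exdrt xqhw tunj duw efj udlg hlu
Hunk 4: at line 4 remove [xqhw,tunj] add [ybp] -> 9 lines: ymgb lhewf jtn exdrt ybp duw efj udlg hlu
Hunk 5: at line 1 remove [jtn] add [aan,rotn] -> 10 lines: ymgb lhewf aan rotn exdrt ybp duw efj udlg hlu
Hunk 6: at line 5 remove [ybp,duw] add [epioi,tjmaf] -> 10 lines: ymgb lhewf aan rotn exdrt epioi tjmaf efj udlg hlu
Hunk 7: at line 4 remove [epioi,tjmaf,efj] add [lnapi] -> 8 lines: ymgb lhewf aan rotn exdrt lnapi udlg hlu
Final line 4: rotn

Answer: rotn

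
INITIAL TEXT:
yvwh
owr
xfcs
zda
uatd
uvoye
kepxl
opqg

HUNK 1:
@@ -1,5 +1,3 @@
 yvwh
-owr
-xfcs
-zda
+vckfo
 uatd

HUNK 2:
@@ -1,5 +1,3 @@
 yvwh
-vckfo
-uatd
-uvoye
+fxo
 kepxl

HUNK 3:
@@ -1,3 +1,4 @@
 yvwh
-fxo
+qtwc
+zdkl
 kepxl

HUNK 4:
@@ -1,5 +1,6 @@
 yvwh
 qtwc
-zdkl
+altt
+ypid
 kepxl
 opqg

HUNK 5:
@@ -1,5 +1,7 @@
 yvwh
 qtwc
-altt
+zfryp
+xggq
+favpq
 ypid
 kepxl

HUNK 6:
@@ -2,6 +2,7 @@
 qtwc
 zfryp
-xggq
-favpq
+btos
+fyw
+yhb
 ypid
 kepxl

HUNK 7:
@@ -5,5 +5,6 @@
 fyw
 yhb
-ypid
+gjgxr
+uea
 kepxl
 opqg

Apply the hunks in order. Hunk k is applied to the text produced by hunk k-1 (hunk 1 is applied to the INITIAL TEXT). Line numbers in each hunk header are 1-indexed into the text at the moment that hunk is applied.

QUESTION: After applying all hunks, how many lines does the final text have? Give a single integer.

Hunk 1: at line 1 remove [owr,xfcs,zda] add [vckfo] -> 6 lines: yvwh vckfo uatd uvoye kepxl opqg
Hunk 2: at line 1 remove [vckfo,uatd,uvoye] add [fxo] -> 4 lines: yvwh fxo kepxl opqg
Hunk 3: at line 1 remove [fxo] add [qtwc,zdkl] -> 5 lines: yvwh qtwc zdkl kepxl opqg
Hunk 4: at line 1 remove [zdkl] add [altt,ypid] -> 6 lines: yvwh qtwc altt ypid kepxl opqg
Hunk 5: at line 1 remove [altt] add [zfryp,xggq,favpq] -> 8 lines: yvwh qtwc zfryp xggq favpq ypid kepxl opqg
Hunk 6: at line 2 remove [xggq,favpq] add [btos,fyw,yhb] -> 9 lines: yvwh qtwc zfryp btos fyw yhb ypid kepxl opqg
Hunk 7: at line 5 remove [ypid] add [gjgxr,uea] -> 10 lines: yvwh qtwc zfryp btos fyw yhb gjgxr uea kepxl opqg
Final line count: 10

Answer: 10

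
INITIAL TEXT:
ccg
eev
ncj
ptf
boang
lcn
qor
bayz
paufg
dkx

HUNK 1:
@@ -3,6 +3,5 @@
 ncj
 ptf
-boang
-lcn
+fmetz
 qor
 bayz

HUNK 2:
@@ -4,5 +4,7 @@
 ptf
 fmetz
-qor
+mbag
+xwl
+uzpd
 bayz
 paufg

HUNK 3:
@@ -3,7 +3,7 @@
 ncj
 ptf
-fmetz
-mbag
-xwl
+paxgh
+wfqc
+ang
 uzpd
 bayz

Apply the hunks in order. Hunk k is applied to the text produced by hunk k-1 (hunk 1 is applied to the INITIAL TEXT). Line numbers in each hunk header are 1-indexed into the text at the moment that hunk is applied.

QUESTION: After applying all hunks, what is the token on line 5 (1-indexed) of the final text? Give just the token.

Hunk 1: at line 3 remove [boang,lcn] add [fmetz] -> 9 lines: ccg eev ncj ptf fmetz qor bayz paufg dkx
Hunk 2: at line 4 remove [qor] add [mbag,xwl,uzpd] -> 11 lines: ccg eev ncj ptf fmetz mbag xwl uzpd bayz paufg dkx
Hunk 3: at line 3 remove [fmetz,mbag,xwl] add [paxgh,wfqc,ang] -> 11 lines: ccg eev ncj ptf paxgh wfqc ang uzpd bayz paufg dkx
Final line 5: paxgh

Answer: paxgh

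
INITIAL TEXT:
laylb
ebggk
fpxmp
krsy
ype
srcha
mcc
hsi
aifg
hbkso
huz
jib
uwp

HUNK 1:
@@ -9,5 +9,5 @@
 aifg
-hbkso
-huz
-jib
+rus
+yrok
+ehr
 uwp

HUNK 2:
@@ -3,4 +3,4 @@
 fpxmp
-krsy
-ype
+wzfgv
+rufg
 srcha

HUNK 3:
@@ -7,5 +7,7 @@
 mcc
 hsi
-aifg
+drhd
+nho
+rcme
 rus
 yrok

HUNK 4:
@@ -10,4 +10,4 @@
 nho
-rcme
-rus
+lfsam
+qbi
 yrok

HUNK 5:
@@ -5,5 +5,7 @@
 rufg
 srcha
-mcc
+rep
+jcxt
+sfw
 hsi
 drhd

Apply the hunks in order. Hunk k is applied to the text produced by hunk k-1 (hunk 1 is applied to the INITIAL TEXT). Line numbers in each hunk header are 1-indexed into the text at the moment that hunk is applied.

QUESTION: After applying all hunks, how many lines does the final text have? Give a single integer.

Hunk 1: at line 9 remove [hbkso,huz,jib] add [rus,yrok,ehr] -> 13 lines: laylb ebggk fpxmp krsy ype srcha mcc hsi aifg rus yrok ehr uwp
Hunk 2: at line 3 remove [krsy,ype] add [wzfgv,rufg] -> 13 lines: laylb ebggk fpxmp wzfgv rufg srcha mcc hsi aifg rus yrok ehr uwp
Hunk 3: at line 7 remove [aifg] add [drhd,nho,rcme] -> 15 lines: laylb ebggk fpxmp wzfgv rufg srcha mcc hsi drhd nho rcme rus yrok ehr uwp
Hunk 4: at line 10 remove [rcme,rus] add [lfsam,qbi] -> 15 lines: laylb ebggk fpxmp wzfgv rufg srcha mcc hsi drhd nho lfsam qbi yrok ehr uwp
Hunk 5: at line 5 remove [mcc] add [rep,jcxt,sfw] -> 17 lines: laylb ebggk fpxmp wzfgv rufg srcha rep jcxt sfw hsi drhd nho lfsam qbi yrok ehr uwp
Final line count: 17

Answer: 17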